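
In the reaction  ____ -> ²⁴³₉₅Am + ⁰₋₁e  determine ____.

Conserve mass number: A = 243 + 0, so A = 243.
Conserve atomic number: Z = 95 − 1, so Z = 94.
Z = 94 is plutonium, so the species is ²⁴³₉₄Pu.

Pu-243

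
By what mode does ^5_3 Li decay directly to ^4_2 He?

proton emission

ΔA = 4 − 5 = -1; ΔZ = 2 − 3 = -1.
A drops by 1 and Z drops by 1 — a proton was emitted.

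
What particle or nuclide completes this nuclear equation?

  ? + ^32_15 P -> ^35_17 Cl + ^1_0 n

alpha particle

Conserve mass number: A + 32 = 35 + 1, so A = 4.
Conserve atomic number: Z + 15 = 17 + 0, so Z = 2.
A = 4 and Z = 2 is ^4_2 He — an alpha particle.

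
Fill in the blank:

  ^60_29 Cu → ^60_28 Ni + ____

Conserve mass number: 60 = 60 + A, so A = 0.
Conserve atomic number: 29 = 28 + Z, so Z = 1.
A = 0 and Z = 1 is ^0_1 e — a positron.

positron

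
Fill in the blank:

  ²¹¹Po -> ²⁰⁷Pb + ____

Conserve mass number: 211 = 207 + A, so A = 4.
Conserve atomic number: 84 = 82 + Z, so Z = 2.
A = 4 and Z = 2 is ⁴He — an alpha particle.

alpha particle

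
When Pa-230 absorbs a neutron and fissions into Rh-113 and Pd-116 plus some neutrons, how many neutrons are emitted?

Conserve mass number: 231 = 113 + 116 + k, so k = 231 − 229 = 2.
Check atomic number: 91 = 45 + 46 + 0 = 91. ✓

2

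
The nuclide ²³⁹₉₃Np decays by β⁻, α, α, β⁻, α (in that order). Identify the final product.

Ac-227

Start: (A, Z) = (239, 93).
After β⁻: (239, 94).
After α: (235, 92).
After α: (231, 90).
After β⁻: (231, 91).
After α: (227, 89).
Z = 89 is actinium.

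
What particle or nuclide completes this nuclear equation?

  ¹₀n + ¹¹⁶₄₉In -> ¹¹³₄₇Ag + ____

alpha particle

Conserve mass number: 1 + 116 = 113 + A, so A = 4.
Conserve atomic number: 0 + 49 = 47 + Z, so Z = 2.
A = 4 and Z = 2 is ⁴₂He — an alpha particle.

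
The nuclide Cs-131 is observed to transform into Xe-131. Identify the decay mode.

ΔA = 131 − 131 = 0; ΔZ = 54 − 55 = -1.
A is unchanged and Z drops by 1 — a proton has become a neutron (β⁺ emission or electron capture).

beta-plus decay or electron capture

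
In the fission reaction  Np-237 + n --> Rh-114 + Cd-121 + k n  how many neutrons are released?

Conserve mass number: 238 = 114 + 121 + k, so k = 238 − 235 = 3.
Check atomic number: 93 = 45 + 48 + 0 = 93. ✓

3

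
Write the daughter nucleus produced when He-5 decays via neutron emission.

Neutron emission: mass number changes by -1, atomic number by +0.
A: 5 − 1 = 4; Z: 2 = 2.
Z = 2 is helium, so the daughter is He-4.

He-4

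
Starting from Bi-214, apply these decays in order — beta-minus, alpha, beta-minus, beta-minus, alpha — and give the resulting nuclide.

Pb-206

Start: (A, Z) = (214, 83).
After β⁻: (214, 84).
After α: (210, 82).
After β⁻: (210, 83).
After β⁻: (210, 84).
After α: (206, 82).
Z = 82 is lead.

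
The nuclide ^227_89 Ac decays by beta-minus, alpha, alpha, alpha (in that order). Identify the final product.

Start: (A, Z) = (227, 89).
After β⁻: (227, 90).
After α: (223, 88).
After α: (219, 86).
After α: (215, 84).
Z = 84 is polonium.

Po-215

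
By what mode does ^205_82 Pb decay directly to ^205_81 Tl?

ΔA = 205 − 205 = 0; ΔZ = 81 − 82 = -1.
A is unchanged and Z drops by 1 — a proton has become a neutron (β⁺ emission or electron capture).

beta-plus decay or electron capture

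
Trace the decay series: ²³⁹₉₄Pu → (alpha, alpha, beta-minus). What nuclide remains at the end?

Pa-231

Start: (A, Z) = (239, 94).
After α: (235, 92).
After α: (231, 90).
After β⁻: (231, 91).
Z = 91 is protactinium.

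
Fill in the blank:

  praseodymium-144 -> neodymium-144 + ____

beta-minus particle

Conserve mass number: 144 = 144 + A, so A = 0.
Conserve atomic number: 59 = 60 + Z, so Z = -1.
A = 0 and Z = -1 is e⁻ — a beta-minus particle.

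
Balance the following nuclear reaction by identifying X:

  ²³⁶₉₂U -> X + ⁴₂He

Conserve mass number: 236 = A + 4, so A = 232.
Conserve atomic number: 92 = Z + 2, so Z = 90.
Z = 90 is thorium, so the species is ²³²₉₀Th.

Th-232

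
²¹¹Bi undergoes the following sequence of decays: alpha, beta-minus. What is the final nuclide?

Start: (A, Z) = (211, 83).
After α: (207, 81).
After β⁻: (207, 82).
Z = 82 is lead.

Pb-207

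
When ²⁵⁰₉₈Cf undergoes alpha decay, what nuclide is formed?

Alpha decay: mass number changes by -4, atomic number by -2.
A: 250 − 4 = 246; Z: 98 − 2 = 96.
Z = 96 is curium, so the daughter is ²⁴⁶₉₆Cm.

Cm-246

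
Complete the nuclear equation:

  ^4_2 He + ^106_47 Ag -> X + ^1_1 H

Conserve mass number: 4 + 106 = A + 1, so A = 109.
Conserve atomic number: 2 + 47 = Z + 1, so Z = 48.
Z = 48 is cadmium, so the species is ^109_48 Cd.

Cd-109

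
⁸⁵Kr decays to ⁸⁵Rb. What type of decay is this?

beta-minus decay

ΔA = 85 − 85 = 0; ΔZ = 37 − 36 = +1.
A is unchanged and Z rises by 1 — a neutron has become a proton (β⁻ decay).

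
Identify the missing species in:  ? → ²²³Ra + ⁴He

Conserve mass number: A = 223 + 4, so A = 227.
Conserve atomic number: Z = 88 + 2, so Z = 90.
Z = 90 is thorium, so the species is ²²⁷Th.

Th-227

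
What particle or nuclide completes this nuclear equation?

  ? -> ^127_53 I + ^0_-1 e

Te-127

Conserve mass number: A = 127 + 0, so A = 127.
Conserve atomic number: Z = 53 − 1, so Z = 52.
Z = 52 is tellurium, so the species is ^127_52 Te.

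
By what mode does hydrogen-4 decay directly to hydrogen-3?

neutron emission

ΔA = 3 − 4 = -1; ΔZ = 1 − 1 = +0.
A drops by 1 with Z unchanged — a neutron was emitted.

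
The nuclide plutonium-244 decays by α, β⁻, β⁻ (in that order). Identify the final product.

Pu-240

Start: (A, Z) = (244, 94).
After α: (240, 92).
After β⁻: (240, 93).
After β⁻: (240, 94).
Z = 94 is plutonium.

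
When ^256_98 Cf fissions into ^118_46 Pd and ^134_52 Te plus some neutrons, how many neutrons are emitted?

4

Conserve mass number: 256 = 118 + 134 + k, so k = 256 − 252 = 4.
Check atomic number: 98 = 46 + 52 + 0 = 98. ✓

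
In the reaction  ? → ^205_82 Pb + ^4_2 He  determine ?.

Po-209

Conserve mass number: A = 205 + 4, so A = 209.
Conserve atomic number: Z = 82 + 2, so Z = 84.
Z = 84 is polonium, so the species is ^209_84 Po.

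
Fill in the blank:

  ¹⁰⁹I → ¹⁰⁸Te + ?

proton

Conserve mass number: 109 = 108 + A, so A = 1.
Conserve atomic number: 53 = 52 + Z, so Z = 1.
A = 1 and Z = 1 is ¹H — a proton.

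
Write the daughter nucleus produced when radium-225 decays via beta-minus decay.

Ac-225

Beta-minus decay: mass number changes by +0, atomic number by +1.
A: 225 = 225; Z: 88 + 1 = 89.
Z = 89 is actinium, so the daughter is actinium-225.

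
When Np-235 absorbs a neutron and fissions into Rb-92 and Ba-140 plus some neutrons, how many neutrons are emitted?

Conserve mass number: 236 = 92 + 140 + k, so k = 236 − 232 = 4.
Check atomic number: 93 = 37 + 56 + 0 = 93. ✓

4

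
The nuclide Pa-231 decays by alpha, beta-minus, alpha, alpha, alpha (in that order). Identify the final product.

Start: (A, Z) = (231, 91).
After α: (227, 89).
After β⁻: (227, 90).
After α: (223, 88).
After α: (219, 86).
After α: (215, 84).
Z = 84 is polonium.

Po-215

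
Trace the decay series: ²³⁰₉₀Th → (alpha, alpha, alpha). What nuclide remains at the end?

Po-218

Start: (A, Z) = (230, 90).
After α: (226, 88).
After α: (222, 86).
After α: (218, 84).
Z = 84 is polonium.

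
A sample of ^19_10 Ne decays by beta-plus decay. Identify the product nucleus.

F-19

Beta-plus decay: mass number changes by +0, atomic number by -1.
A: 19 = 19; Z: 10 − 1 = 9.
Z = 9 is fluorine, so the daughter is ^19_9 F.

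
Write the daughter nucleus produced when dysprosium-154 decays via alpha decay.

Gd-150

Alpha decay: mass number changes by -4, atomic number by -2.
A: 154 − 4 = 150; Z: 66 − 2 = 64.
Z = 64 is gadolinium, so the daughter is gadolinium-150.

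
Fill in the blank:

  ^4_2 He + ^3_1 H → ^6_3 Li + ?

Conserve mass number: 4 + 3 = 6 + A, so A = 1.
Conserve atomic number: 2 + 1 = 3 + Z, so Z = 0.
A = 1 and Z = 0 is ^1_0 n — a neutron.

neutron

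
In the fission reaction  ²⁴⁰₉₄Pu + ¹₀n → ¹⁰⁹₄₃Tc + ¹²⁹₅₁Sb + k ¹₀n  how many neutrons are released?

Conserve mass number: 241 = 109 + 129 + k, so k = 241 − 238 = 3.
Check atomic number: 94 = 43 + 51 + 0 = 94. ✓

3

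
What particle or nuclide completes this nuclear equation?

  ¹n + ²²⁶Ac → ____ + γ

Ac-227

Conserve mass number: 1 + 226 = A + 0, so A = 227.
Conserve atomic number: 0 + 89 = Z + 0, so Z = 89.
Z = 89 is actinium, so the species is ²²⁷Ac.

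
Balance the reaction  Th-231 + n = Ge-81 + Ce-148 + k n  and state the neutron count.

3

Conserve mass number: 232 = 81 + 148 + k, so k = 232 − 229 = 3.
Check atomic number: 90 = 32 + 58 + 0 = 90. ✓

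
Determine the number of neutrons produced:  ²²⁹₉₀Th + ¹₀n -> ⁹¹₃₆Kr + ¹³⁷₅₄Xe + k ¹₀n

2

Conserve mass number: 230 = 91 + 137 + k, so k = 230 − 228 = 2.
Check atomic number: 90 = 36 + 54 + 0 = 90. ✓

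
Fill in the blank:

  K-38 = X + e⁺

Conserve mass number: 38 = A + 0, so A = 38.
Conserve atomic number: 19 = Z + 1, so Z = 18.
Z = 18 is argon, so the species is Ar-38.

Ar-38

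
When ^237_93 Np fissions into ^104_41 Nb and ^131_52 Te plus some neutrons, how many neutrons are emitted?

Conserve mass number: 237 = 104 + 131 + k, so k = 237 − 235 = 2.
Check atomic number: 93 = 41 + 52 + 0 = 93. ✓

2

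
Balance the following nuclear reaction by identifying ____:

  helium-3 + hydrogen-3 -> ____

Li-6

Conserve mass number: 3 + 3 = A, so A = 6.
Conserve atomic number: 2 + 1 = Z, so Z = 3.
Z = 3 is lithium, so the species is lithium-6.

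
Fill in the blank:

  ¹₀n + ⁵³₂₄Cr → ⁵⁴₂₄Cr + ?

Conserve mass number: 1 + 53 = 54 + A, so A = 0.
Conserve atomic number: 0 + 24 = 24 + Z, so Z = 0.
A = 0 and Z = 0 is ⁰₀γ — a gamma ray.

gamma ray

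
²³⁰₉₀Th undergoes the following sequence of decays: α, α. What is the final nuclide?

Start: (A, Z) = (230, 90).
After α: (226, 88).
After α: (222, 86).
Z = 86 is radon.

Rn-222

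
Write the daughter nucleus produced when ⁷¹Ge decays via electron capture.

Electron capture: mass number changes by +0, atomic number by -1.
A: 71 = 71; Z: 32 − 1 = 31.
Z = 31 is gallium, so the daughter is ⁷¹Ga.

Ga-71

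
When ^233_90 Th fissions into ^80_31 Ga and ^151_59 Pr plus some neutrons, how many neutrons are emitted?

Conserve mass number: 233 = 80 + 151 + k, so k = 233 − 231 = 2.
Check atomic number: 90 = 31 + 59 + 0 = 90. ✓

2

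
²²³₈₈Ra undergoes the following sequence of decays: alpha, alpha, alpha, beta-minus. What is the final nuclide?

Bi-211

Start: (A, Z) = (223, 88).
After α: (219, 86).
After α: (215, 84).
After α: (211, 82).
After β⁻: (211, 83).
Z = 83 is bismuth.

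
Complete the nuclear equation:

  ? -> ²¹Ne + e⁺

Na-21

Conserve mass number: A = 21 + 0, so A = 21.
Conserve atomic number: Z = 10 + 1, so Z = 11.
Z = 11 is sodium, so the species is ²¹Na.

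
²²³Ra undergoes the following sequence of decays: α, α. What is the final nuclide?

Po-215

Start: (A, Z) = (223, 88).
After α: (219, 86).
After α: (215, 84).
Z = 84 is polonium.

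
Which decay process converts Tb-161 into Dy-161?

beta-minus decay

ΔA = 161 − 161 = 0; ΔZ = 66 − 65 = +1.
A is unchanged and Z rises by 1 — a neutron has become a proton (β⁻ decay).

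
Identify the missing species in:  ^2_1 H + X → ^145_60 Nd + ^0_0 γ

Conserve mass number: 2 + A = 145 + 0, so A = 143.
Conserve atomic number: 1 + Z = 60 + 0, so Z = 59.
Z = 59 is praseodymium, so the species is ^143_59 Pr.

Pr-143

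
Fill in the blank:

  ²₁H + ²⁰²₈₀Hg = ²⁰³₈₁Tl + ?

neutron

Conserve mass number: 2 + 202 = 203 + A, so A = 1.
Conserve atomic number: 1 + 80 = 81 + Z, so Z = 0.
A = 1 and Z = 0 is ¹₀n — a neutron.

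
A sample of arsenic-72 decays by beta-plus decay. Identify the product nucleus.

Ge-72

Beta-plus decay: mass number changes by +0, atomic number by -1.
A: 72 = 72; Z: 33 − 1 = 32.
Z = 32 is germanium, so the daughter is germanium-72.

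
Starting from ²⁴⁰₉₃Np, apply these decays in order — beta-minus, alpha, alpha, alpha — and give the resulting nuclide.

Ra-228

Start: (A, Z) = (240, 93).
After β⁻: (240, 94).
After α: (236, 92).
After α: (232, 90).
After α: (228, 88).
Z = 88 is radium.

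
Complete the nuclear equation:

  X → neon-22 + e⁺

Conserve mass number: A = 22 + 0, so A = 22.
Conserve atomic number: Z = 10 + 1, so Z = 11.
Z = 11 is sodium, so the species is sodium-22.

Na-22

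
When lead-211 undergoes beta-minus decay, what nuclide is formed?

Beta-minus decay: mass number changes by +0, atomic number by +1.
A: 211 = 211; Z: 82 + 1 = 83.
Z = 83 is bismuth, so the daughter is bismuth-211.

Bi-211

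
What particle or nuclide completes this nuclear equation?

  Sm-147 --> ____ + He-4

Conserve mass number: 147 = A + 4, so A = 143.
Conserve atomic number: 62 = Z + 2, so Z = 60.
Z = 60 is neodymium, so the species is Nd-143.

Nd-143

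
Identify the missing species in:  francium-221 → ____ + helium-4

Conserve mass number: 221 = A + 4, so A = 217.
Conserve atomic number: 87 = Z + 2, so Z = 85.
Z = 85 is astatine, so the species is astatine-217.

At-217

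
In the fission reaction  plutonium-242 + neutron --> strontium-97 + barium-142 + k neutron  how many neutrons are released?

4

Conserve mass number: 243 = 97 + 142 + k, so k = 243 − 239 = 4.
Check atomic number: 94 = 38 + 56 + 0 = 94. ✓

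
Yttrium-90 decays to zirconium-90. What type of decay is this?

beta-minus decay

ΔA = 90 − 90 = 0; ΔZ = 40 − 39 = +1.
A is unchanged and Z rises by 1 — a neutron has become a proton (β⁻ decay).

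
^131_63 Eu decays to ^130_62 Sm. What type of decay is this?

proton emission

ΔA = 130 − 131 = -1; ΔZ = 62 − 63 = -1.
A drops by 1 and Z drops by 1 — a proton was emitted.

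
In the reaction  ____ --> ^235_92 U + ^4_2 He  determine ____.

Conserve mass number: A = 235 + 4, so A = 239.
Conserve atomic number: Z = 92 + 2, so Z = 94.
Z = 94 is plutonium, so the species is ^239_94 Pu.

Pu-239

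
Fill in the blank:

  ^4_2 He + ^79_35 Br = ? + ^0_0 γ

Conserve mass number: 4 + 79 = A + 0, so A = 83.
Conserve atomic number: 2 + 35 = Z + 0, so Z = 37.
Z = 37 is rubidium, so the species is ^83_37 Rb.

Rb-83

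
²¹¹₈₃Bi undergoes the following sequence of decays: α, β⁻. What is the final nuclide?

Pb-207

Start: (A, Z) = (211, 83).
After α: (207, 81).
After β⁻: (207, 82).
Z = 82 is lead.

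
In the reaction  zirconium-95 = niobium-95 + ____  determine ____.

Conserve mass number: 95 = 95 + A, so A = 0.
Conserve atomic number: 40 = 41 + Z, so Z = -1.
A = 0 and Z = -1 is e⁻ — a beta-minus particle.

beta-minus particle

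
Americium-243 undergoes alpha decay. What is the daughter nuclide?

Np-239

Alpha decay: mass number changes by -4, atomic number by -2.
A: 243 − 4 = 239; Z: 95 − 2 = 93.
Z = 93 is neptunium, so the daughter is neptunium-239.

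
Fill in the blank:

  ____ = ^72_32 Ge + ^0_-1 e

Conserve mass number: A = 72 + 0, so A = 72.
Conserve atomic number: Z = 32 − 1, so Z = 31.
Z = 31 is gallium, so the species is ^72_31 Ga.

Ga-72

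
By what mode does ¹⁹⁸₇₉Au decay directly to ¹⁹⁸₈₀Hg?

beta-minus decay

ΔA = 198 − 198 = 0; ΔZ = 80 − 79 = +1.
A is unchanged and Z rises by 1 — a neutron has become a proton (β⁻ decay).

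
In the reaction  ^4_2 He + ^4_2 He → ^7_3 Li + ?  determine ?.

proton

Conserve mass number: 4 + 4 = 7 + A, so A = 1.
Conserve atomic number: 2 + 2 = 3 + Z, so Z = 1.
A = 1 and Z = 1 is ^1_1 H — a proton.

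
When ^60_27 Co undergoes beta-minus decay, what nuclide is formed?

Beta-minus decay: mass number changes by +0, atomic number by +1.
A: 60 = 60; Z: 27 + 1 = 28.
Z = 28 is nickel, so the daughter is ^60_28 Ni.

Ni-60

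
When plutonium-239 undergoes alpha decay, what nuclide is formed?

U-235

Alpha decay: mass number changes by -4, atomic number by -2.
A: 239 − 4 = 235; Z: 94 − 2 = 92.
Z = 92 is uranium, so the daughter is uranium-235.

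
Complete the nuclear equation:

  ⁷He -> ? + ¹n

Conserve mass number: 7 = A + 1, so A = 6.
Conserve atomic number: 2 = Z + 0, so Z = 2.
Z = 2 is helium, so the species is ⁶He.

He-6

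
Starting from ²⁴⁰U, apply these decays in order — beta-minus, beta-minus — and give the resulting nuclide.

Pu-240

Start: (A, Z) = (240, 92).
After β⁻: (240, 93).
After β⁻: (240, 94).
Z = 94 is plutonium.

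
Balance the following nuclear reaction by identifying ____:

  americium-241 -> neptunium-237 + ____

alpha particle

Conserve mass number: 241 = 237 + A, so A = 4.
Conserve atomic number: 95 = 93 + Z, so Z = 2.
A = 4 and Z = 2 is helium-4 — an alpha particle.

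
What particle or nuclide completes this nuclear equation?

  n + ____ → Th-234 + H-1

Pa-234

Conserve mass number: 1 + A = 234 + 1, so A = 234.
Conserve atomic number: 0 + Z = 90 + 1, so Z = 91.
Z = 91 is protactinium, so the species is Pa-234.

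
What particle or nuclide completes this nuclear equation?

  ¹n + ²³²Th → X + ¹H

Ac-232

Conserve mass number: 1 + 232 = A + 1, so A = 232.
Conserve atomic number: 0 + 90 = Z + 1, so Z = 89.
Z = 89 is actinium, so the species is ²³²Ac.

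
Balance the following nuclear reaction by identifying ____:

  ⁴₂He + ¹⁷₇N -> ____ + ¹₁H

O-20

Conserve mass number: 4 + 17 = A + 1, so A = 20.
Conserve atomic number: 2 + 7 = Z + 1, so Z = 8.
Z = 8 is oxygen, so the species is ²⁰₈O.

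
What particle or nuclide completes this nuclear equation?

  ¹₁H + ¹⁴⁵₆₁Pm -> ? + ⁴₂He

Nd-142

Conserve mass number: 1 + 145 = A + 4, so A = 142.
Conserve atomic number: 1 + 61 = Z + 2, so Z = 60.
Z = 60 is neodymium, so the species is ¹⁴²₆₀Nd.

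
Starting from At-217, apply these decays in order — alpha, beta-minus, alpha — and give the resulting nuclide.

Start: (A, Z) = (217, 85).
After α: (213, 83).
After β⁻: (213, 84).
After α: (209, 82).
Z = 82 is lead.

Pb-209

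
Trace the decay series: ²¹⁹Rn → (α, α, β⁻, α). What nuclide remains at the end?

Start: (A, Z) = (219, 86).
After α: (215, 84).
After α: (211, 82).
After β⁻: (211, 83).
After α: (207, 81).
Z = 81 is thallium.

Tl-207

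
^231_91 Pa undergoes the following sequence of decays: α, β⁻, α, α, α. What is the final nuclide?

Start: (A, Z) = (231, 91).
After α: (227, 89).
After β⁻: (227, 90).
After α: (223, 88).
After α: (219, 86).
After α: (215, 84).
Z = 84 is polonium.

Po-215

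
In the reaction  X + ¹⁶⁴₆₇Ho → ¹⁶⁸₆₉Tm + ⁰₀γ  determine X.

Conserve mass number: A + 164 = 168 + 0, so A = 4.
Conserve atomic number: Z + 67 = 69 + 0, so Z = 2.
A = 4 and Z = 2 is ⁴₂He — an alpha particle.

alpha particle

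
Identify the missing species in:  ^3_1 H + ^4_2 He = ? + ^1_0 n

Li-6

Conserve mass number: 3 + 4 = A + 1, so A = 6.
Conserve atomic number: 1 + 2 = Z + 0, so Z = 3.
Z = 3 is lithium, so the species is ^6_3 Li.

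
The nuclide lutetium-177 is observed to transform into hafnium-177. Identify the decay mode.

beta-minus decay

ΔA = 177 − 177 = 0; ΔZ = 72 − 71 = +1.
A is unchanged and Z rises by 1 — a neutron has become a proton (β⁻ decay).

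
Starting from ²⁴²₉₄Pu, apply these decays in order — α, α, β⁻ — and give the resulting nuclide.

Start: (A, Z) = (242, 94).
After α: (238, 92).
After α: (234, 90).
After β⁻: (234, 91).
Z = 91 is protactinium.

Pa-234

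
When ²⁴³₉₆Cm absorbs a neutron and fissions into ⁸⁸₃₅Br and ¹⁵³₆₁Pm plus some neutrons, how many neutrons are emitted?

Conserve mass number: 244 = 88 + 153 + k, so k = 244 − 241 = 3.
Check atomic number: 96 = 35 + 61 + 0 = 96. ✓

3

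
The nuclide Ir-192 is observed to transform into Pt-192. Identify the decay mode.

ΔA = 192 − 192 = 0; ΔZ = 78 − 77 = +1.
A is unchanged and Z rises by 1 — a neutron has become a proton (β⁻ decay).

beta-minus decay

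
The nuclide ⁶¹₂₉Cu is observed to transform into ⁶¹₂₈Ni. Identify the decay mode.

beta-plus decay or electron capture

ΔA = 61 − 61 = 0; ΔZ = 28 − 29 = -1.
A is unchanged and Z drops by 1 — a proton has become a neutron (β⁺ emission or electron capture).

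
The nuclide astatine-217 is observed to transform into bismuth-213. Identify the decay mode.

ΔA = 213 − 217 = -4; ΔZ = 83 − 85 = -2.
A drops by 4 and Z drops by 2 — the signature of alpha emission.

alpha decay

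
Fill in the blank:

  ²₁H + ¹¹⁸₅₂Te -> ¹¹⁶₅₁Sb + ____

alpha particle

Conserve mass number: 2 + 118 = 116 + A, so A = 4.
Conserve atomic number: 1 + 52 = 51 + Z, so Z = 2.
A = 4 and Z = 2 is ⁴₂He — an alpha particle.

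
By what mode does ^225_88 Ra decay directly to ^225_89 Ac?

ΔA = 225 − 225 = 0; ΔZ = 89 − 88 = +1.
A is unchanged and Z rises by 1 — a neutron has become a proton (β⁻ decay).

beta-minus decay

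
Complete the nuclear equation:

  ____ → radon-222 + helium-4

Ra-226

Conserve mass number: A = 222 + 4, so A = 226.
Conserve atomic number: Z = 86 + 2, so Z = 88.
Z = 88 is radium, so the species is radium-226.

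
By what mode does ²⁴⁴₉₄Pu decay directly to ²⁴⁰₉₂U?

alpha decay

ΔA = 240 − 244 = -4; ΔZ = 92 − 94 = -2.
A drops by 4 and Z drops by 2 — the signature of alpha emission.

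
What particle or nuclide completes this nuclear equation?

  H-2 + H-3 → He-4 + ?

Conserve mass number: 2 + 3 = 4 + A, so A = 1.
Conserve atomic number: 1 + 1 = 2 + Z, so Z = 0.
A = 1 and Z = 0 is n — a neutron.

neutron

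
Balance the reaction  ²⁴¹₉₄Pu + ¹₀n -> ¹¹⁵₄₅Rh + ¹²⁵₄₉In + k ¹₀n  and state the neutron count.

2

Conserve mass number: 242 = 115 + 125 + k, so k = 242 − 240 = 2.
Check atomic number: 94 = 45 + 49 + 0 = 94. ✓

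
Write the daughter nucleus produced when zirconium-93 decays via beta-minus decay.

Beta-minus decay: mass number changes by +0, atomic number by +1.
A: 93 = 93; Z: 40 + 1 = 41.
Z = 41 is niobium, so the daughter is niobium-93.

Nb-93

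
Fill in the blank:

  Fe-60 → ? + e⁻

Co-60

Conserve mass number: 60 = A + 0, so A = 60.
Conserve atomic number: 26 = Z − 1, so Z = 27.
Z = 27 is cobalt, so the species is Co-60.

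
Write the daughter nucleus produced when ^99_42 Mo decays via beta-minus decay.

Beta-minus decay: mass number changes by +0, atomic number by +1.
A: 99 = 99; Z: 42 + 1 = 43.
Z = 43 is technetium, so the daughter is ^99_43 Tc.

Tc-99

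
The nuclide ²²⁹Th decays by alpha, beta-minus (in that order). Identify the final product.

Ac-225

Start: (A, Z) = (229, 90).
After α: (225, 88).
After β⁻: (225, 89).
Z = 89 is actinium.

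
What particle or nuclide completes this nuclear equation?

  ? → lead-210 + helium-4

Po-214

Conserve mass number: A = 210 + 4, so A = 214.
Conserve atomic number: Z = 82 + 2, so Z = 84.
Z = 84 is polonium, so the species is polonium-214.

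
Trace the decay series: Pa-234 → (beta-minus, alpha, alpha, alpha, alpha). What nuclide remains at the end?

Start: (A, Z) = (234, 91).
After β⁻: (234, 92).
After α: (230, 90).
After α: (226, 88).
After α: (222, 86).
After α: (218, 84).
Z = 84 is polonium.

Po-218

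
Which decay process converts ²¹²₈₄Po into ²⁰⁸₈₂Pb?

ΔA = 208 − 212 = -4; ΔZ = 82 − 84 = -2.
A drops by 4 and Z drops by 2 — the signature of alpha emission.

alpha decay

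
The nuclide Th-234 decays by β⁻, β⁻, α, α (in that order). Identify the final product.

Ra-226

Start: (A, Z) = (234, 90).
After β⁻: (234, 91).
After β⁻: (234, 92).
After α: (230, 90).
After α: (226, 88).
Z = 88 is radium.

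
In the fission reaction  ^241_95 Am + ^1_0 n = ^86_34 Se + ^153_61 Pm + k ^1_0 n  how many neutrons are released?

Conserve mass number: 242 = 86 + 153 + k, so k = 242 − 239 = 3.
Check atomic number: 95 = 34 + 61 + 0 = 95. ✓

3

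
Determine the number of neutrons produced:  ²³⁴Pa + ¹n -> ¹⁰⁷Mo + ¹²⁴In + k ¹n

4

Conserve mass number: 235 = 107 + 124 + k, so k = 235 − 231 = 4.
Check atomic number: 91 = 42 + 49 + 0 = 91. ✓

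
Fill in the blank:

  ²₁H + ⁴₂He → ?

Li-6

Conserve mass number: 2 + 4 = A, so A = 6.
Conserve atomic number: 1 + 2 = Z, so Z = 3.
Z = 3 is lithium, so the species is ⁶₃Li.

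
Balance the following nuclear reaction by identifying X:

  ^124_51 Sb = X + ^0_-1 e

Te-124

Conserve mass number: 124 = A + 0, so A = 124.
Conserve atomic number: 51 = Z − 1, so Z = 52.
Z = 52 is tellurium, so the species is ^124_52 Te.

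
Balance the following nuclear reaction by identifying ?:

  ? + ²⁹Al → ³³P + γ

Conserve mass number: A + 29 = 33 + 0, so A = 4.
Conserve atomic number: Z + 13 = 15 + 0, so Z = 2.
A = 4 and Z = 2 is ⁴He — an alpha particle.

alpha particle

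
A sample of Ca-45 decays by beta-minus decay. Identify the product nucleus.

Beta-minus decay: mass number changes by +0, atomic number by +1.
A: 45 = 45; Z: 20 + 1 = 21.
Z = 21 is scandium, so the daughter is Sc-45.

Sc-45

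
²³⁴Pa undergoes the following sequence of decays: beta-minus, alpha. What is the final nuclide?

Start: (A, Z) = (234, 91).
After β⁻: (234, 92).
After α: (230, 90).
Z = 90 is thorium.

Th-230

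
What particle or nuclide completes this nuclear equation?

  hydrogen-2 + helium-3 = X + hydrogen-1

He-4

Conserve mass number: 2 + 3 = A + 1, so A = 4.
Conserve atomic number: 1 + 2 = Z + 1, so Z = 2.
A = 4 and Z = 2 is helium-4 — an alpha particle.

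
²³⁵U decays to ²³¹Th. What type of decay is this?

ΔA = 231 − 235 = -4; ΔZ = 90 − 92 = -2.
A drops by 4 and Z drops by 2 — the signature of alpha emission.

alpha decay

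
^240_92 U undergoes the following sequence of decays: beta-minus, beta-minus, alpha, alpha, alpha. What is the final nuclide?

Start: (A, Z) = (240, 92).
After β⁻: (240, 93).
After β⁻: (240, 94).
After α: (236, 92).
After α: (232, 90).
After α: (228, 88).
Z = 88 is radium.

Ra-228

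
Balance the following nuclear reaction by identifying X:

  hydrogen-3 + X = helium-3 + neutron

Conserve mass number: 3 + A = 3 + 1, so A = 1.
Conserve atomic number: 1 + Z = 2 + 0, so Z = 1.
A = 1 and Z = 1 is hydrogen-1 — a proton.

proton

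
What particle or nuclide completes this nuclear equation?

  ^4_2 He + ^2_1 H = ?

Conserve mass number: 4 + 2 = A, so A = 6.
Conserve atomic number: 2 + 1 = Z, so Z = 3.
Z = 3 is lithium, so the species is ^6_3 Li.

Li-6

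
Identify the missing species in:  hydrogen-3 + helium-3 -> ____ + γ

Li-6

Conserve mass number: 3 + 3 = A + 0, so A = 6.
Conserve atomic number: 1 + 2 = Z + 0, so Z = 3.
Z = 3 is lithium, so the species is lithium-6.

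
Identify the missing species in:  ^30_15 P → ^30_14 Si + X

positron

Conserve mass number: 30 = 30 + A, so A = 0.
Conserve atomic number: 15 = 14 + Z, so Z = 1.
A = 0 and Z = 1 is ^0_1 e — a positron.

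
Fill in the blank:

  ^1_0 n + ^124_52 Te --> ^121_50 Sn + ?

Conserve mass number: 1 + 124 = 121 + A, so A = 4.
Conserve atomic number: 0 + 52 = 50 + Z, so Z = 2.
A = 4 and Z = 2 is ^4_2 He — an alpha particle.

alpha particle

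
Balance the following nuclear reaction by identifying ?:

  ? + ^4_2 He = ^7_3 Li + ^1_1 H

alpha particle

Conserve mass number: A + 4 = 7 + 1, so A = 4.
Conserve atomic number: Z + 2 = 3 + 1, so Z = 2.
A = 4 and Z = 2 is ^4_2 He — an alpha particle.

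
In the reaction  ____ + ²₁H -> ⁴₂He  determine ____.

deuteron

Conserve mass number: A + 2 = 4, so A = 2.
Conserve atomic number: Z + 1 = 2, so Z = 1.
A = 2 and Z = 1 is ²₁H — a deuteron.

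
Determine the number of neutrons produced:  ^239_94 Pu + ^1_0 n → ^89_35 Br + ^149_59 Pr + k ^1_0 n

2

Conserve mass number: 240 = 89 + 149 + k, so k = 240 − 238 = 2.
Check atomic number: 94 = 35 + 59 + 0 = 94. ✓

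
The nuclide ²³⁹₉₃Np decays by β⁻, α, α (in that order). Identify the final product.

Th-231

Start: (A, Z) = (239, 93).
After β⁻: (239, 94).
After α: (235, 92).
After α: (231, 90).
Z = 90 is thorium.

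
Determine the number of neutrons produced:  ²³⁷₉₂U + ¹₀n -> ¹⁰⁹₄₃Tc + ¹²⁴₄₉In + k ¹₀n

Conserve mass number: 238 = 109 + 124 + k, so k = 238 − 233 = 5.
Check atomic number: 92 = 43 + 49 + 0 = 92. ✓

5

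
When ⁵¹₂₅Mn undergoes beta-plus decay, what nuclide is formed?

Beta-plus decay: mass number changes by +0, atomic number by -1.
A: 51 = 51; Z: 25 − 1 = 24.
Z = 24 is chromium, so the daughter is ⁵¹₂₄Cr.

Cr-51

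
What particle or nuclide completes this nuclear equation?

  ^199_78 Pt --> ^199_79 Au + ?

beta-minus particle

Conserve mass number: 199 = 199 + A, so A = 0.
Conserve atomic number: 78 = 79 + Z, so Z = -1.
A = 0 and Z = -1 is ^0_-1 e — a beta-minus particle.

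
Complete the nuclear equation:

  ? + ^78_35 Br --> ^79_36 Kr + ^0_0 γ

Conserve mass number: A + 78 = 79 + 0, so A = 1.
Conserve atomic number: Z + 35 = 36 + 0, so Z = 1.
A = 1 and Z = 1 is ^1_1 H — a proton.

proton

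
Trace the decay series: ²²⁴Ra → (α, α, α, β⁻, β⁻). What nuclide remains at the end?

Start: (A, Z) = (224, 88).
After α: (220, 86).
After α: (216, 84).
After α: (212, 82).
After β⁻: (212, 83).
After β⁻: (212, 84).
Z = 84 is polonium.

Po-212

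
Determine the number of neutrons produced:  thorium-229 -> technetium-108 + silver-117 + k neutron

4

Conserve mass number: 229 = 108 + 117 + k, so k = 229 − 225 = 4.
Check atomic number: 90 = 43 + 47 + 0 = 90. ✓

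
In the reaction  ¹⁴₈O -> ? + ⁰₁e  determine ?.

N-14

Conserve mass number: 14 = A + 0, so A = 14.
Conserve atomic number: 8 = Z + 1, so Z = 7.
Z = 7 is nitrogen, so the species is ¹⁴₇N.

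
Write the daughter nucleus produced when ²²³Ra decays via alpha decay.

Alpha decay: mass number changes by -4, atomic number by -2.
A: 223 − 4 = 219; Z: 88 − 2 = 86.
Z = 86 is radon, so the daughter is ²¹⁹Rn.

Rn-219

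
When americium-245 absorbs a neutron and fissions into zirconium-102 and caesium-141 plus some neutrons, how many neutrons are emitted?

3

Conserve mass number: 246 = 102 + 141 + k, so k = 246 − 243 = 3.
Check atomic number: 95 = 40 + 55 + 0 = 95. ✓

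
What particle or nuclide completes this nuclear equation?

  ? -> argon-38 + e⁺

Conserve mass number: A = 38 + 0, so A = 38.
Conserve atomic number: Z = 18 + 1, so Z = 19.
Z = 19 is potassium, so the species is potassium-38.

K-38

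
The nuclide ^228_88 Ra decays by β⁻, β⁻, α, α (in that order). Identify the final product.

Rn-220

Start: (A, Z) = (228, 88).
After β⁻: (228, 89).
After β⁻: (228, 90).
After α: (224, 88).
After α: (220, 86).
Z = 86 is radon.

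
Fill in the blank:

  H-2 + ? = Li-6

Conserve mass number: 2 + A = 6, so A = 4.
Conserve atomic number: 1 + Z = 3, so Z = 2.
A = 4 and Z = 2 is He-4 — an alpha particle.

alpha particle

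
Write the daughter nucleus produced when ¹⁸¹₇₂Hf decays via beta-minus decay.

Beta-minus decay: mass number changes by +0, atomic number by +1.
A: 181 = 181; Z: 72 + 1 = 73.
Z = 73 is tantalum, so the daughter is ¹⁸¹₇₃Ta.

Ta-181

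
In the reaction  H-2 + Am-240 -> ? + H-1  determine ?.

Am-241

Conserve mass number: 2 + 240 = A + 1, so A = 241.
Conserve atomic number: 1 + 95 = Z + 1, so Z = 95.
Z = 95 is americium, so the species is Am-241.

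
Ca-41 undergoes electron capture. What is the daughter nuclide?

K-41

Electron capture: mass number changes by +0, atomic number by -1.
A: 41 = 41; Z: 20 − 1 = 19.
Z = 19 is potassium, so the daughter is K-41.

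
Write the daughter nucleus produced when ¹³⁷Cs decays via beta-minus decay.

Ba-137

Beta-minus decay: mass number changes by +0, atomic number by +1.
A: 137 = 137; Z: 55 + 1 = 56.
Z = 56 is barium, so the daughter is ¹³⁷Ba.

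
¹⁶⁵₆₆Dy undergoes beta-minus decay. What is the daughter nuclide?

Ho-165

Beta-minus decay: mass number changes by +0, atomic number by +1.
A: 165 = 165; Z: 66 + 1 = 67.
Z = 67 is holmium, so the daughter is ¹⁶⁵₆₇Ho.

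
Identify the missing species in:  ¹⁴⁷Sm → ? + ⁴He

Nd-143

Conserve mass number: 147 = A + 4, so A = 143.
Conserve atomic number: 62 = Z + 2, so Z = 60.
Z = 60 is neodymium, so the species is ¹⁴³Nd.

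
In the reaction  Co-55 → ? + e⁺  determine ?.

Fe-55

Conserve mass number: 55 = A + 0, so A = 55.
Conserve atomic number: 27 = Z + 1, so Z = 26.
Z = 26 is iron, so the species is Fe-55.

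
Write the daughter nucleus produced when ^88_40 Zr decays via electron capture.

Y-88

Electron capture: mass number changes by +0, atomic number by -1.
A: 88 = 88; Z: 40 − 1 = 39.
Z = 39 is yttrium, so the daughter is ^88_39 Y.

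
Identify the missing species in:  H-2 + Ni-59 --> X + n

Cu-60

Conserve mass number: 2 + 59 = A + 1, so A = 60.
Conserve atomic number: 1 + 28 = Z + 0, so Z = 29.
Z = 29 is copper, so the species is Cu-60.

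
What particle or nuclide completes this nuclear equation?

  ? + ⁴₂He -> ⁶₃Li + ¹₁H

Conserve mass number: A + 4 = 6 + 1, so A = 3.
Conserve atomic number: Z + 2 = 3 + 1, so Z = 2.
Z = 2 is helium, so the species is ³₂He.

He-3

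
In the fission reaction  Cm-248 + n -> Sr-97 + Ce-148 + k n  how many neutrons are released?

4

Conserve mass number: 249 = 97 + 148 + k, so k = 249 − 245 = 4.
Check atomic number: 96 = 38 + 58 + 0 = 96. ✓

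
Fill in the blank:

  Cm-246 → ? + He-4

Conserve mass number: 246 = A + 4, so A = 242.
Conserve atomic number: 96 = Z + 2, so Z = 94.
Z = 94 is plutonium, so the species is Pu-242.

Pu-242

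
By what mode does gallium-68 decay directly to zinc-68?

beta-plus decay or electron capture

ΔA = 68 − 68 = 0; ΔZ = 30 − 31 = -1.
A is unchanged and Z drops by 1 — a proton has become a neutron (β⁺ emission or electron capture).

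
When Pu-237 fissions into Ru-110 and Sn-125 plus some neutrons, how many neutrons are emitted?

Conserve mass number: 237 = 110 + 125 + k, so k = 237 − 235 = 2.
Check atomic number: 94 = 44 + 50 + 0 = 94. ✓

2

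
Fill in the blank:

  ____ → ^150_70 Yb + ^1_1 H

Lu-151

Conserve mass number: A = 150 + 1, so A = 151.
Conserve atomic number: Z = 70 + 1, so Z = 71.
Z = 71 is lutetium, so the species is ^151_71 Lu.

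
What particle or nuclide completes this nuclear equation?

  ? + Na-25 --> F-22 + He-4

Conserve mass number: A + 25 = 22 + 4, so A = 1.
Conserve atomic number: Z + 11 = 9 + 2, so Z = 0.
A = 1 and Z = 0 is n — a neutron.

neutron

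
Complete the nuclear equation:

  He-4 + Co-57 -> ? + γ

Cu-61

Conserve mass number: 4 + 57 = A + 0, so A = 61.
Conserve atomic number: 2 + 27 = Z + 0, so Z = 29.
Z = 29 is copper, so the species is Cu-61.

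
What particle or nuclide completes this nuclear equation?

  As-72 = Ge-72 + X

Conserve mass number: 72 = 72 + A, so A = 0.
Conserve atomic number: 33 = 32 + Z, so Z = 1.
A = 0 and Z = 1 is e⁺ — a positron.

positron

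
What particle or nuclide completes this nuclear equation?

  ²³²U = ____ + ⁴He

Th-228

Conserve mass number: 232 = A + 4, so A = 228.
Conserve atomic number: 92 = Z + 2, so Z = 90.
Z = 90 is thorium, so the species is ²²⁸Th.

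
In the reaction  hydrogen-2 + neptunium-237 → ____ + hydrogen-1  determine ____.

Np-238

Conserve mass number: 2 + 237 = A + 1, so A = 238.
Conserve atomic number: 1 + 93 = Z + 1, so Z = 93.
Z = 93 is neptunium, so the species is neptunium-238.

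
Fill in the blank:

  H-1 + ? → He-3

Conserve mass number: 1 + A = 3, so A = 2.
Conserve atomic number: 1 + Z = 2, so Z = 1.
A = 2 and Z = 1 is H-2 — a deuteron.

deuteron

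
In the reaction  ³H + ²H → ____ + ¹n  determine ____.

He-4

Conserve mass number: 3 + 2 = A + 1, so A = 4.
Conserve atomic number: 1 + 1 = Z + 0, so Z = 2.
A = 4 and Z = 2 is ⁴He — an alpha particle.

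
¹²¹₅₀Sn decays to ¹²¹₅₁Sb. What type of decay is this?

beta-minus decay

ΔA = 121 − 121 = 0; ΔZ = 51 − 50 = +1.
A is unchanged and Z rises by 1 — a neutron has become a proton (β⁻ decay).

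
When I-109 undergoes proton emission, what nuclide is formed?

Proton emission: mass number changes by -1, atomic number by -1.
A: 109 − 1 = 108; Z: 53 − 1 = 52.
Z = 52 is tellurium, so the daughter is Te-108.

Te-108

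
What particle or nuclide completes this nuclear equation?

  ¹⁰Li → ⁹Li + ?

neutron

Conserve mass number: 10 = 9 + A, so A = 1.
Conserve atomic number: 3 = 3 + Z, so Z = 0.
A = 1 and Z = 0 is ¹n — a neutron.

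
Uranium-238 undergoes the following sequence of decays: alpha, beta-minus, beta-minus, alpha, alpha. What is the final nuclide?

Ra-226

Start: (A, Z) = (238, 92).
After α: (234, 90).
After β⁻: (234, 91).
After β⁻: (234, 92).
After α: (230, 90).
After α: (226, 88).
Z = 88 is radium.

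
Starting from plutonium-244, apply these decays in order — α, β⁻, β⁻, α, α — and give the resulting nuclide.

Th-232

Start: (A, Z) = (244, 94).
After α: (240, 92).
After β⁻: (240, 93).
After β⁻: (240, 94).
After α: (236, 92).
After α: (232, 90).
Z = 90 is thorium.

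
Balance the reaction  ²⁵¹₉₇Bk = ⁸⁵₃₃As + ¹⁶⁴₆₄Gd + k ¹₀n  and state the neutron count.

Conserve mass number: 251 = 85 + 164 + k, so k = 251 − 249 = 2.
Check atomic number: 97 = 33 + 64 + 0 = 97. ✓

2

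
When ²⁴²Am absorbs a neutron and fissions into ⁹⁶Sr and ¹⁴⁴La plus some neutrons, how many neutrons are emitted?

3

Conserve mass number: 243 = 96 + 144 + k, so k = 243 − 240 = 3.
Check atomic number: 95 = 38 + 57 + 0 = 95. ✓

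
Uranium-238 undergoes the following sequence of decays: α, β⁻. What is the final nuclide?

Start: (A, Z) = (238, 92).
After α: (234, 90).
After β⁻: (234, 91).
Z = 91 is protactinium.

Pa-234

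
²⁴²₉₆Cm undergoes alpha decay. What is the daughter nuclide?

Alpha decay: mass number changes by -4, atomic number by -2.
A: 242 − 4 = 238; Z: 96 − 2 = 94.
Z = 94 is plutonium, so the daughter is ²³⁸₉₄Pu.

Pu-238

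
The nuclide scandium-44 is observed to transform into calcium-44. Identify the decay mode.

beta-plus decay or electron capture

ΔA = 44 − 44 = 0; ΔZ = 20 − 21 = -1.
A is unchanged and Z drops by 1 — a proton has become a neutron (β⁺ emission or electron capture).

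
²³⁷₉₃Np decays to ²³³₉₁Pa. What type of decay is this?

ΔA = 233 − 237 = -4; ΔZ = 91 − 93 = -2.
A drops by 4 and Z drops by 2 — the signature of alpha emission.

alpha decay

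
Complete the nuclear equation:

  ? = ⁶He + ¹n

He-7

Conserve mass number: A = 6 + 1, so A = 7.
Conserve atomic number: Z = 2 + 0, so Z = 2.
Z = 2 is helium, so the species is ⁷He.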